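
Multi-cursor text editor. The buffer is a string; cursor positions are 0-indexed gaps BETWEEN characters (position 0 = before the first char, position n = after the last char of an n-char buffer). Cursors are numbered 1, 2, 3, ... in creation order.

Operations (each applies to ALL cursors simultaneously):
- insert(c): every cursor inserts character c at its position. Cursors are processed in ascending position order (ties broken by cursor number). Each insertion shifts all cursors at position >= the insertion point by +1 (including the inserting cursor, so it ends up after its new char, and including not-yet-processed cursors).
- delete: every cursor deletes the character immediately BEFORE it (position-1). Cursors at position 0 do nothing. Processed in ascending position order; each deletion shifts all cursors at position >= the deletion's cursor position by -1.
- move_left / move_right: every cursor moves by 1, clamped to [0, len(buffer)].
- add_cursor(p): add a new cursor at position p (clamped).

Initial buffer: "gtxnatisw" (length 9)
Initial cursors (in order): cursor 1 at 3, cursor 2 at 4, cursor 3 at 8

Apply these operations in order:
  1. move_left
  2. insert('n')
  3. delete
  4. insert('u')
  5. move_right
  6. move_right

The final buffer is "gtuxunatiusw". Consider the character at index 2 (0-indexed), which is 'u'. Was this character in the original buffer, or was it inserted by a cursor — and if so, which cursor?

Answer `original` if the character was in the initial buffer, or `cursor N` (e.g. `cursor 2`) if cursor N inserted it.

Answer: cursor 1

Derivation:
After op 1 (move_left): buffer="gtxnatisw" (len 9), cursors c1@2 c2@3 c3@7, authorship .........
After op 2 (insert('n')): buffer="gtnxnnatinsw" (len 12), cursors c1@3 c2@5 c3@10, authorship ..1.2....3..
After op 3 (delete): buffer="gtxnatisw" (len 9), cursors c1@2 c2@3 c3@7, authorship .........
After op 4 (insert('u')): buffer="gtuxunatiusw" (len 12), cursors c1@3 c2@5 c3@10, authorship ..1.2....3..
After op 5 (move_right): buffer="gtuxunatiusw" (len 12), cursors c1@4 c2@6 c3@11, authorship ..1.2....3..
After op 6 (move_right): buffer="gtuxunatiusw" (len 12), cursors c1@5 c2@7 c3@12, authorship ..1.2....3..
Authorship (.=original, N=cursor N): . . 1 . 2 . . . . 3 . .
Index 2: author = 1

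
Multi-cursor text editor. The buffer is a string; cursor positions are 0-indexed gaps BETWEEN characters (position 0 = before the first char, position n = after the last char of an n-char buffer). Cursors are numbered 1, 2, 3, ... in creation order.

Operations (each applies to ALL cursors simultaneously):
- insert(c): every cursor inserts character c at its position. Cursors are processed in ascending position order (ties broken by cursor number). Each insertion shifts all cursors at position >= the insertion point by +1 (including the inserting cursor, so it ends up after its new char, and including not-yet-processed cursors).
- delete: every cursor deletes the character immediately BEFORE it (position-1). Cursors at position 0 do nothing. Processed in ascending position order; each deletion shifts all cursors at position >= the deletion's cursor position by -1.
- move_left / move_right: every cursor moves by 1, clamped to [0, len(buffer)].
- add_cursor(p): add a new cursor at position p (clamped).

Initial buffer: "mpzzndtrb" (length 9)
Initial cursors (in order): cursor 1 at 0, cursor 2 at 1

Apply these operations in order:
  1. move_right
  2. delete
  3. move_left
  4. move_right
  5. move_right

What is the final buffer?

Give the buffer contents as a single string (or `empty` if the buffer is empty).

Answer: zzndtrb

Derivation:
After op 1 (move_right): buffer="mpzzndtrb" (len 9), cursors c1@1 c2@2, authorship .........
After op 2 (delete): buffer="zzndtrb" (len 7), cursors c1@0 c2@0, authorship .......
After op 3 (move_left): buffer="zzndtrb" (len 7), cursors c1@0 c2@0, authorship .......
After op 4 (move_right): buffer="zzndtrb" (len 7), cursors c1@1 c2@1, authorship .......
After op 5 (move_right): buffer="zzndtrb" (len 7), cursors c1@2 c2@2, authorship .......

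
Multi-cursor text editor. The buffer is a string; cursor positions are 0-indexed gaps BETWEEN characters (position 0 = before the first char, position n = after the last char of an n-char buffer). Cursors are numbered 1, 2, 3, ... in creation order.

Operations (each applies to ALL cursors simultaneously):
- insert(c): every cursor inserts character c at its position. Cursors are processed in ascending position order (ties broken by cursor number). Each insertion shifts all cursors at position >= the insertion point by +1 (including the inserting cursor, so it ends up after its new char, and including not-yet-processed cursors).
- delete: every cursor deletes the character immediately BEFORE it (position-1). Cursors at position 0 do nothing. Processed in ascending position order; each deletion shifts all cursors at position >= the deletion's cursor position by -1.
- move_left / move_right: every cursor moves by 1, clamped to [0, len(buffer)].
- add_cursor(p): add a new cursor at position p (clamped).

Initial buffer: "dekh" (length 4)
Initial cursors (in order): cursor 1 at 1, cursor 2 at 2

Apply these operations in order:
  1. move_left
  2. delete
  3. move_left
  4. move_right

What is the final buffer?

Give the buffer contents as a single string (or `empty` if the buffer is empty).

Answer: ekh

Derivation:
After op 1 (move_left): buffer="dekh" (len 4), cursors c1@0 c2@1, authorship ....
After op 2 (delete): buffer="ekh" (len 3), cursors c1@0 c2@0, authorship ...
After op 3 (move_left): buffer="ekh" (len 3), cursors c1@0 c2@0, authorship ...
After op 4 (move_right): buffer="ekh" (len 3), cursors c1@1 c2@1, authorship ...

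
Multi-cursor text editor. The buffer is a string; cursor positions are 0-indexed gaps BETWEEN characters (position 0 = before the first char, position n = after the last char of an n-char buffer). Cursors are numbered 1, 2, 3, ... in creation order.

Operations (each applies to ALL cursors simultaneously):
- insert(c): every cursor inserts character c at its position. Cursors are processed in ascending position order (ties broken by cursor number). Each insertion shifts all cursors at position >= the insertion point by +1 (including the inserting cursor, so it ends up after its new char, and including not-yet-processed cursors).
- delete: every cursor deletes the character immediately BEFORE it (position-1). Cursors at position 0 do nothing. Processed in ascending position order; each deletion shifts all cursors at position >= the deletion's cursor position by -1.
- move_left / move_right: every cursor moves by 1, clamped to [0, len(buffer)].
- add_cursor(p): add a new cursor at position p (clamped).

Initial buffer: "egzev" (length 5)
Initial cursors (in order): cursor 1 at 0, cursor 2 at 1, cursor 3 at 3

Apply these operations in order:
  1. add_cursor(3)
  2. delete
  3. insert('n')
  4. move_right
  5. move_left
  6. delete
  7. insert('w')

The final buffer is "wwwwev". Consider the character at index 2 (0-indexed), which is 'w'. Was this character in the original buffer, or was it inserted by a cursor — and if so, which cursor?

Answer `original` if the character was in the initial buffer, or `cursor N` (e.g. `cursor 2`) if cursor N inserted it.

After op 1 (add_cursor(3)): buffer="egzev" (len 5), cursors c1@0 c2@1 c3@3 c4@3, authorship .....
After op 2 (delete): buffer="ev" (len 2), cursors c1@0 c2@0 c3@0 c4@0, authorship ..
After op 3 (insert('n')): buffer="nnnnev" (len 6), cursors c1@4 c2@4 c3@4 c4@4, authorship 1234..
After op 4 (move_right): buffer="nnnnev" (len 6), cursors c1@5 c2@5 c3@5 c4@5, authorship 1234..
After op 5 (move_left): buffer="nnnnev" (len 6), cursors c1@4 c2@4 c3@4 c4@4, authorship 1234..
After op 6 (delete): buffer="ev" (len 2), cursors c1@0 c2@0 c3@0 c4@0, authorship ..
After op 7 (insert('w')): buffer="wwwwev" (len 6), cursors c1@4 c2@4 c3@4 c4@4, authorship 1234..
Authorship (.=original, N=cursor N): 1 2 3 4 . .
Index 2: author = 3

Answer: cursor 3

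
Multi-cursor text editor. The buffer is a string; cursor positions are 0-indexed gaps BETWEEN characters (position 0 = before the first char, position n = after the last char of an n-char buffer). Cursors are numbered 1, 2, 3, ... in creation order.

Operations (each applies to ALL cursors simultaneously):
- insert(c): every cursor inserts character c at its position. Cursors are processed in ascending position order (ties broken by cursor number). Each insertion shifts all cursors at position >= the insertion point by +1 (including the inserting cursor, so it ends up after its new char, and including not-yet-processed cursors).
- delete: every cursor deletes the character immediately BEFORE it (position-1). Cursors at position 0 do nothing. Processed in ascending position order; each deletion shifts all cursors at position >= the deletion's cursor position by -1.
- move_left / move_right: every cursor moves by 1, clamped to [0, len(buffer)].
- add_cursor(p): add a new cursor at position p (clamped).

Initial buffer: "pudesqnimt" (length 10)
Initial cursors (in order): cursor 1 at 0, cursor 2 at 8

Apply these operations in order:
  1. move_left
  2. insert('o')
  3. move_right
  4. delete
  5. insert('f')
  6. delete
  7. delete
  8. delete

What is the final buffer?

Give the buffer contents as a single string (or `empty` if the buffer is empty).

Answer: udesqmt

Derivation:
After op 1 (move_left): buffer="pudesqnimt" (len 10), cursors c1@0 c2@7, authorship ..........
After op 2 (insert('o')): buffer="opudesqnoimt" (len 12), cursors c1@1 c2@9, authorship 1.......2...
After op 3 (move_right): buffer="opudesqnoimt" (len 12), cursors c1@2 c2@10, authorship 1.......2...
After op 4 (delete): buffer="oudesqnomt" (len 10), cursors c1@1 c2@8, authorship 1......2..
After op 5 (insert('f')): buffer="ofudesqnofmt" (len 12), cursors c1@2 c2@10, authorship 11......22..
After op 6 (delete): buffer="oudesqnomt" (len 10), cursors c1@1 c2@8, authorship 1......2..
After op 7 (delete): buffer="udesqnmt" (len 8), cursors c1@0 c2@6, authorship ........
After op 8 (delete): buffer="udesqmt" (len 7), cursors c1@0 c2@5, authorship .......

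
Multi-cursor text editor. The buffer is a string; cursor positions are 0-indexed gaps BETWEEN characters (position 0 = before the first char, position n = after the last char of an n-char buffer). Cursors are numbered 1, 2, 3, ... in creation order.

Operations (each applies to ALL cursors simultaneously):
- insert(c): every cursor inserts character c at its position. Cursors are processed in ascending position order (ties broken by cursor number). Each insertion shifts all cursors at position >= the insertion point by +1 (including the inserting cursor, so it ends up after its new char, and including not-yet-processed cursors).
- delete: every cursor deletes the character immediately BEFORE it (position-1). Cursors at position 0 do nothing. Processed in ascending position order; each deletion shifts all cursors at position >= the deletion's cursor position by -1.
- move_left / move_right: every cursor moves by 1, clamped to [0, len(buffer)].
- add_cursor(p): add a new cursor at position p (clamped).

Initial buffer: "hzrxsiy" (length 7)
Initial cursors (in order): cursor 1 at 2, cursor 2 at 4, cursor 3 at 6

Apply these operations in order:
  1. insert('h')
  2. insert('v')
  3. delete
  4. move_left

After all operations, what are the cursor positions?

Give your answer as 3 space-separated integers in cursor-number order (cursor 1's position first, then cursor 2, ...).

Answer: 2 5 8

Derivation:
After op 1 (insert('h')): buffer="hzhrxhsihy" (len 10), cursors c1@3 c2@6 c3@9, authorship ..1..2..3.
After op 2 (insert('v')): buffer="hzhvrxhvsihvy" (len 13), cursors c1@4 c2@8 c3@12, authorship ..11..22..33.
After op 3 (delete): buffer="hzhrxhsihy" (len 10), cursors c1@3 c2@6 c3@9, authorship ..1..2..3.
After op 4 (move_left): buffer="hzhrxhsihy" (len 10), cursors c1@2 c2@5 c3@8, authorship ..1..2..3.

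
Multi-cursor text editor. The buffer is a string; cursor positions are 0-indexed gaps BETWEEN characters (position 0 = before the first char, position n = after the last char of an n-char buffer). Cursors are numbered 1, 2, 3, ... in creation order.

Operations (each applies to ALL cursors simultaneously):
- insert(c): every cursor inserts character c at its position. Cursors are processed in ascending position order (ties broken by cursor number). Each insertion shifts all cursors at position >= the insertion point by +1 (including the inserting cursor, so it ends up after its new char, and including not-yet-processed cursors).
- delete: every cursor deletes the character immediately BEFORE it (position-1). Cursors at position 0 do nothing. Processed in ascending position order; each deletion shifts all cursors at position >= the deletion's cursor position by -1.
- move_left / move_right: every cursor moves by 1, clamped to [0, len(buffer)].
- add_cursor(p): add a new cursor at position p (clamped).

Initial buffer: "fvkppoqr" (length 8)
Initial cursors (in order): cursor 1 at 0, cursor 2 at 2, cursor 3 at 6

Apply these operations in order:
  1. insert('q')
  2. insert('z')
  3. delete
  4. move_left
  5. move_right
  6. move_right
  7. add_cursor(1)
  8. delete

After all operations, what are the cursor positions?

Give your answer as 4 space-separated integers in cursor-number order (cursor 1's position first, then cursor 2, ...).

After op 1 (insert('q')): buffer="qfvqkppoqqr" (len 11), cursors c1@1 c2@4 c3@9, authorship 1..2....3..
After op 2 (insert('z')): buffer="qzfvqzkppoqzqr" (len 14), cursors c1@2 c2@6 c3@12, authorship 11..22....33..
After op 3 (delete): buffer="qfvqkppoqqr" (len 11), cursors c1@1 c2@4 c3@9, authorship 1..2....3..
After op 4 (move_left): buffer="qfvqkppoqqr" (len 11), cursors c1@0 c2@3 c3@8, authorship 1..2....3..
After op 5 (move_right): buffer="qfvqkppoqqr" (len 11), cursors c1@1 c2@4 c3@9, authorship 1..2....3..
After op 6 (move_right): buffer="qfvqkppoqqr" (len 11), cursors c1@2 c2@5 c3@10, authorship 1..2....3..
After op 7 (add_cursor(1)): buffer="qfvqkppoqqr" (len 11), cursors c4@1 c1@2 c2@5 c3@10, authorship 1..2....3..
After op 8 (delete): buffer="vqppoqr" (len 7), cursors c1@0 c4@0 c2@2 c3@6, authorship .2...3.

Answer: 0 2 6 0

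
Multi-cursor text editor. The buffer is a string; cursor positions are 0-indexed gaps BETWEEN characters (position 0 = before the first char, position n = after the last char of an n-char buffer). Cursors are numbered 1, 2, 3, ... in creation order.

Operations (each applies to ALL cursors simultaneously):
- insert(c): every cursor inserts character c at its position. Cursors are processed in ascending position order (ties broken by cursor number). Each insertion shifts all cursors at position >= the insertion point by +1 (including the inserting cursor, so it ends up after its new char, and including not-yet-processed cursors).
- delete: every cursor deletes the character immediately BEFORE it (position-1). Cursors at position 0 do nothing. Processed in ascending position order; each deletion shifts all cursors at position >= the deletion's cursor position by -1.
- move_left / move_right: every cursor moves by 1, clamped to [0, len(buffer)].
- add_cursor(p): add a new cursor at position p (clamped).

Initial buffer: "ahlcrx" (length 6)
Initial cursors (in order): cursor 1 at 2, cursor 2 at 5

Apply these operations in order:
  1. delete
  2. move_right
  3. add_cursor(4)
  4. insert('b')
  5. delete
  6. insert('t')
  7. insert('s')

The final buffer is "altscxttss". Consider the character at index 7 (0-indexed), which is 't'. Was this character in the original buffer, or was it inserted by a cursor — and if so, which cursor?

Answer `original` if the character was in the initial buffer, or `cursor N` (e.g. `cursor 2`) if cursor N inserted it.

Answer: cursor 3

Derivation:
After op 1 (delete): buffer="alcx" (len 4), cursors c1@1 c2@3, authorship ....
After op 2 (move_right): buffer="alcx" (len 4), cursors c1@2 c2@4, authorship ....
After op 3 (add_cursor(4)): buffer="alcx" (len 4), cursors c1@2 c2@4 c3@4, authorship ....
After op 4 (insert('b')): buffer="albcxbb" (len 7), cursors c1@3 c2@7 c3@7, authorship ..1..23
After op 5 (delete): buffer="alcx" (len 4), cursors c1@2 c2@4 c3@4, authorship ....
After op 6 (insert('t')): buffer="altcxtt" (len 7), cursors c1@3 c2@7 c3@7, authorship ..1..23
After op 7 (insert('s')): buffer="altscxttss" (len 10), cursors c1@4 c2@10 c3@10, authorship ..11..2323
Authorship (.=original, N=cursor N): . . 1 1 . . 2 3 2 3
Index 7: author = 3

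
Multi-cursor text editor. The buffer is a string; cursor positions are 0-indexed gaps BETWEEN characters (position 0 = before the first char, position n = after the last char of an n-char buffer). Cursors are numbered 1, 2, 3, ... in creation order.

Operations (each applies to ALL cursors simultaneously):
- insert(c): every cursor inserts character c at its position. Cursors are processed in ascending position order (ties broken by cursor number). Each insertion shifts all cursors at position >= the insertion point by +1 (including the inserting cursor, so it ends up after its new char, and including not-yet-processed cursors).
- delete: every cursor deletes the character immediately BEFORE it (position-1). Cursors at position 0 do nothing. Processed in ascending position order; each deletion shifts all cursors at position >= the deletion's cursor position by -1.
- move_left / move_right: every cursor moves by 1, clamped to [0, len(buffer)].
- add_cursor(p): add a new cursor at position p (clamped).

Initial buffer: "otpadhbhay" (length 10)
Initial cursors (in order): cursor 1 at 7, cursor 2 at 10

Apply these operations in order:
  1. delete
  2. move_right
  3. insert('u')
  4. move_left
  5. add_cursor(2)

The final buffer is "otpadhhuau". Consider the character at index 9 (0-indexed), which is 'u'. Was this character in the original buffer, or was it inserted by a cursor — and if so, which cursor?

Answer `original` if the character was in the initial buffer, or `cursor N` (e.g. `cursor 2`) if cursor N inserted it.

After op 1 (delete): buffer="otpadhha" (len 8), cursors c1@6 c2@8, authorship ........
After op 2 (move_right): buffer="otpadhha" (len 8), cursors c1@7 c2@8, authorship ........
After op 3 (insert('u')): buffer="otpadhhuau" (len 10), cursors c1@8 c2@10, authorship .......1.2
After op 4 (move_left): buffer="otpadhhuau" (len 10), cursors c1@7 c2@9, authorship .......1.2
After op 5 (add_cursor(2)): buffer="otpadhhuau" (len 10), cursors c3@2 c1@7 c2@9, authorship .......1.2
Authorship (.=original, N=cursor N): . . . . . . . 1 . 2
Index 9: author = 2

Answer: cursor 2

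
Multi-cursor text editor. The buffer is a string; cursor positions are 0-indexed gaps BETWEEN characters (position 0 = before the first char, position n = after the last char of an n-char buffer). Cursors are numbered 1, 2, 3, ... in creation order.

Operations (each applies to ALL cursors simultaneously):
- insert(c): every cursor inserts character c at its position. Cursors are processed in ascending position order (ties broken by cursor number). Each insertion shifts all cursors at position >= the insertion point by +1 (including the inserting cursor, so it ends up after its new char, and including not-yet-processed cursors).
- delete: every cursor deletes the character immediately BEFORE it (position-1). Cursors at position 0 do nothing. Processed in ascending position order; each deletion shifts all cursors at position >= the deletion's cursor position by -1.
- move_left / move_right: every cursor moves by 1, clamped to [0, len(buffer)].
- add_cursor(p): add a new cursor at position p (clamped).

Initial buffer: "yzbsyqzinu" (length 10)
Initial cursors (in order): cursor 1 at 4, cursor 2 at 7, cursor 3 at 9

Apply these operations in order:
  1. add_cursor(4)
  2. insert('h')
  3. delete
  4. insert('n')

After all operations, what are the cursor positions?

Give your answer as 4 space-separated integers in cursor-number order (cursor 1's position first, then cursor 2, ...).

Answer: 6 10 13 6

Derivation:
After op 1 (add_cursor(4)): buffer="yzbsyqzinu" (len 10), cursors c1@4 c4@4 c2@7 c3@9, authorship ..........
After op 2 (insert('h')): buffer="yzbshhyqzhinhu" (len 14), cursors c1@6 c4@6 c2@10 c3@13, authorship ....14...2..3.
After op 3 (delete): buffer="yzbsyqzinu" (len 10), cursors c1@4 c4@4 c2@7 c3@9, authorship ..........
After op 4 (insert('n')): buffer="yzbsnnyqzninnu" (len 14), cursors c1@6 c4@6 c2@10 c3@13, authorship ....14...2..3.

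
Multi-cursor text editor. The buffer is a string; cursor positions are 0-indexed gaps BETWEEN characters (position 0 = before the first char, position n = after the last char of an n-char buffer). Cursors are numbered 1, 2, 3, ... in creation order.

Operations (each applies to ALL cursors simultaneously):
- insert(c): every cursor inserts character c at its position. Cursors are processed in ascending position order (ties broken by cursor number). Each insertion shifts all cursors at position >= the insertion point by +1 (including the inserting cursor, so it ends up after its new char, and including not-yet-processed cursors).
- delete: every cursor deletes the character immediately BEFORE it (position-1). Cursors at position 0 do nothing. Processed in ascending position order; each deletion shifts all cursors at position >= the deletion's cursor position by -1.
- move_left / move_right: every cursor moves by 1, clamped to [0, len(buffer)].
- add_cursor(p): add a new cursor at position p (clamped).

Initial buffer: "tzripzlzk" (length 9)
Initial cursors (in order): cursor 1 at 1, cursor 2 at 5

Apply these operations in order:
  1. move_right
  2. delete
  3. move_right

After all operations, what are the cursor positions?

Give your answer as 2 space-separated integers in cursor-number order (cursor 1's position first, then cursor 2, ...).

After op 1 (move_right): buffer="tzripzlzk" (len 9), cursors c1@2 c2@6, authorship .........
After op 2 (delete): buffer="triplzk" (len 7), cursors c1@1 c2@4, authorship .......
After op 3 (move_right): buffer="triplzk" (len 7), cursors c1@2 c2@5, authorship .......

Answer: 2 5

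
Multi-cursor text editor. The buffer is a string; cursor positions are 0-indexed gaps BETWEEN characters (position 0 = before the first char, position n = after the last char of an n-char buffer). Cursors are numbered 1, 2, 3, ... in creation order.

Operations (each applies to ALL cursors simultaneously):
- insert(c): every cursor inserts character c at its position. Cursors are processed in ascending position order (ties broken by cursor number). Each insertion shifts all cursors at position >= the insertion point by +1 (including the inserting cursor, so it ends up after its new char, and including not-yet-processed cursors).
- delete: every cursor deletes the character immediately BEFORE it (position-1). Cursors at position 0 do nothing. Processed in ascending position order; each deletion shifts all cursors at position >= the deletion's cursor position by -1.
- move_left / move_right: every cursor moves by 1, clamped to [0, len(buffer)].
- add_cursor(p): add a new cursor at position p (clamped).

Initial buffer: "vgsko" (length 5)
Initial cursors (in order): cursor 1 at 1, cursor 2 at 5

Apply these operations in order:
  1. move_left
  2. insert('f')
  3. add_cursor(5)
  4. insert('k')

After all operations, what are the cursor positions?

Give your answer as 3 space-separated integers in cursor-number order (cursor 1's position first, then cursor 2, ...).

Answer: 2 9 7

Derivation:
After op 1 (move_left): buffer="vgsko" (len 5), cursors c1@0 c2@4, authorship .....
After op 2 (insert('f')): buffer="fvgskfo" (len 7), cursors c1@1 c2@6, authorship 1....2.
After op 3 (add_cursor(5)): buffer="fvgskfo" (len 7), cursors c1@1 c3@5 c2@6, authorship 1....2.
After op 4 (insert('k')): buffer="fkvgskkfko" (len 10), cursors c1@2 c3@7 c2@9, authorship 11....322.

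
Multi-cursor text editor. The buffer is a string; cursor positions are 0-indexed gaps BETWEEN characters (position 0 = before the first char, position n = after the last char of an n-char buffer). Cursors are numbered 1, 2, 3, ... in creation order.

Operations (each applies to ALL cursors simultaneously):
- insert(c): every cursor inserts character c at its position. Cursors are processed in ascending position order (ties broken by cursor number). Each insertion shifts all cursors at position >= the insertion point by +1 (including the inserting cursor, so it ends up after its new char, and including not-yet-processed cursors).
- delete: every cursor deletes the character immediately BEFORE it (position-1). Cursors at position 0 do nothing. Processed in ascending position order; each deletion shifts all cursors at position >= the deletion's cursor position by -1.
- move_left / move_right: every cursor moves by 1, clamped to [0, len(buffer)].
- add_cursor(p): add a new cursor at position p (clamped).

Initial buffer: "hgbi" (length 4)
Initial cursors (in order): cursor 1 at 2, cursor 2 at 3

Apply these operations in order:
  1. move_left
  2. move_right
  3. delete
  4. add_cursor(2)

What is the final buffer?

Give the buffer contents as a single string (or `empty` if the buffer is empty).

After op 1 (move_left): buffer="hgbi" (len 4), cursors c1@1 c2@2, authorship ....
After op 2 (move_right): buffer="hgbi" (len 4), cursors c1@2 c2@3, authorship ....
After op 3 (delete): buffer="hi" (len 2), cursors c1@1 c2@1, authorship ..
After op 4 (add_cursor(2)): buffer="hi" (len 2), cursors c1@1 c2@1 c3@2, authorship ..

Answer: hi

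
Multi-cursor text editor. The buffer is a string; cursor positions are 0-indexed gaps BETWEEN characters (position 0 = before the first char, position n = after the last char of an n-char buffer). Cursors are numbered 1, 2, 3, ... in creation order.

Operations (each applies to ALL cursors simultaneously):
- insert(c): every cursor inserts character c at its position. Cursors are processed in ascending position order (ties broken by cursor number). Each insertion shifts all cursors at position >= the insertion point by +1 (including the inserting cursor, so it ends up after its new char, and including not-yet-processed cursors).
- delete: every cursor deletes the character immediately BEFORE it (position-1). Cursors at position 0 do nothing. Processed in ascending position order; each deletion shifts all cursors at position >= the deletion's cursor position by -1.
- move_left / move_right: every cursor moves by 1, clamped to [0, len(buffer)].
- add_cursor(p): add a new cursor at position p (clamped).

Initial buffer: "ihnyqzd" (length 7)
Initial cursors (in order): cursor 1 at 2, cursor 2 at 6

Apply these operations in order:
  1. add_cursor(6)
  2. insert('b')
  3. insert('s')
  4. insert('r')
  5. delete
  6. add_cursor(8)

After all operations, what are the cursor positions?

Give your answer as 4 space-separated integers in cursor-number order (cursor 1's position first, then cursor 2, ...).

After op 1 (add_cursor(6)): buffer="ihnyqzd" (len 7), cursors c1@2 c2@6 c3@6, authorship .......
After op 2 (insert('b')): buffer="ihbnyqzbbd" (len 10), cursors c1@3 c2@9 c3@9, authorship ..1....23.
After op 3 (insert('s')): buffer="ihbsnyqzbbssd" (len 13), cursors c1@4 c2@12 c3@12, authorship ..11....2323.
After op 4 (insert('r')): buffer="ihbsrnyqzbbssrrd" (len 16), cursors c1@5 c2@15 c3@15, authorship ..111....232323.
After op 5 (delete): buffer="ihbsnyqzbbssd" (len 13), cursors c1@4 c2@12 c3@12, authorship ..11....2323.
After op 6 (add_cursor(8)): buffer="ihbsnyqzbbssd" (len 13), cursors c1@4 c4@8 c2@12 c3@12, authorship ..11....2323.

Answer: 4 12 12 8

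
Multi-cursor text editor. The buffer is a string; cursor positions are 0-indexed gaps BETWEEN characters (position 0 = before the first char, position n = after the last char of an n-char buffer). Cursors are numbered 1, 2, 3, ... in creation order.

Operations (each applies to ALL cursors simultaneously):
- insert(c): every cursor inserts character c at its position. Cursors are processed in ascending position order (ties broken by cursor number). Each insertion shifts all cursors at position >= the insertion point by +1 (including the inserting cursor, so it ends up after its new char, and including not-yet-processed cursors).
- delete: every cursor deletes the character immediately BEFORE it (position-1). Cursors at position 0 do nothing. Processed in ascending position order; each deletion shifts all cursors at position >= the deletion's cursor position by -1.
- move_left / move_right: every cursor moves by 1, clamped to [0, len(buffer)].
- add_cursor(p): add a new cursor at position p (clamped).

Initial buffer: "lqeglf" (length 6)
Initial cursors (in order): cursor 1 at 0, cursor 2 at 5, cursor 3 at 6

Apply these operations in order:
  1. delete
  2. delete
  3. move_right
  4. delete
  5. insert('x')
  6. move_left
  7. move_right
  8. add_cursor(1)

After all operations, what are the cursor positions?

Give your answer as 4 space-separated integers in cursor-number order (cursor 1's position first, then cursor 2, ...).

Answer: 3 3 3 1

Derivation:
After op 1 (delete): buffer="lqeg" (len 4), cursors c1@0 c2@4 c3@4, authorship ....
After op 2 (delete): buffer="lq" (len 2), cursors c1@0 c2@2 c3@2, authorship ..
After op 3 (move_right): buffer="lq" (len 2), cursors c1@1 c2@2 c3@2, authorship ..
After op 4 (delete): buffer="" (len 0), cursors c1@0 c2@0 c3@0, authorship 
After op 5 (insert('x')): buffer="xxx" (len 3), cursors c1@3 c2@3 c3@3, authorship 123
After op 6 (move_left): buffer="xxx" (len 3), cursors c1@2 c2@2 c3@2, authorship 123
After op 7 (move_right): buffer="xxx" (len 3), cursors c1@3 c2@3 c3@3, authorship 123
After op 8 (add_cursor(1)): buffer="xxx" (len 3), cursors c4@1 c1@3 c2@3 c3@3, authorship 123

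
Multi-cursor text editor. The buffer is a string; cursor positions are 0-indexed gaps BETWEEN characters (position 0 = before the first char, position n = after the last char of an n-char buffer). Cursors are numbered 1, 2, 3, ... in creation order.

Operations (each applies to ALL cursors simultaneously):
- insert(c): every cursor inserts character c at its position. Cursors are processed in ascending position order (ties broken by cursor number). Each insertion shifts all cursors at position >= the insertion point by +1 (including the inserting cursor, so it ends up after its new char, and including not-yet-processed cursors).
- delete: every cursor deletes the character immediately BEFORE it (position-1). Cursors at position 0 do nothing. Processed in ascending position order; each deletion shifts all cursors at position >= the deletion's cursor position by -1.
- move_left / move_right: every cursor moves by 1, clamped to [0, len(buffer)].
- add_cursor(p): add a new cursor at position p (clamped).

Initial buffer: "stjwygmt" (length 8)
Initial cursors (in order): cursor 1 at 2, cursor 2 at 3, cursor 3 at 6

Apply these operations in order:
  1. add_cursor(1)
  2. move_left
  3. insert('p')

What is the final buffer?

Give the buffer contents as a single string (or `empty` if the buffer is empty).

After op 1 (add_cursor(1)): buffer="stjwygmt" (len 8), cursors c4@1 c1@2 c2@3 c3@6, authorship ........
After op 2 (move_left): buffer="stjwygmt" (len 8), cursors c4@0 c1@1 c2@2 c3@5, authorship ........
After op 3 (insert('p')): buffer="psptpjwypgmt" (len 12), cursors c4@1 c1@3 c2@5 c3@9, authorship 4.1.2...3...

Answer: psptpjwypgmt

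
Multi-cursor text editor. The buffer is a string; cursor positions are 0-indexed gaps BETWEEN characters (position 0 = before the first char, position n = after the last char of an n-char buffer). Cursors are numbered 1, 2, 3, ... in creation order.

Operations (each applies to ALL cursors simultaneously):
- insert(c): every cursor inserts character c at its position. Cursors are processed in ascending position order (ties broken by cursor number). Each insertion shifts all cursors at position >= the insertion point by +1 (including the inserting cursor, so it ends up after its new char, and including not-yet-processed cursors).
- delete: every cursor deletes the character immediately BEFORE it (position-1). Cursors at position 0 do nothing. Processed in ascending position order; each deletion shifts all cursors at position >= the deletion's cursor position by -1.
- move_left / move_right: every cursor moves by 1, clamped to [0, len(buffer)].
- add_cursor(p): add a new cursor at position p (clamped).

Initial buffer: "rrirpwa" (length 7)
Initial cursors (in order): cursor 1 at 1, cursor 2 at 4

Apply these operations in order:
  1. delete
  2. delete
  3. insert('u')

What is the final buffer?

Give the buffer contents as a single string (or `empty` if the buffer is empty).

Answer: urupwa

Derivation:
After op 1 (delete): buffer="ripwa" (len 5), cursors c1@0 c2@2, authorship .....
After op 2 (delete): buffer="rpwa" (len 4), cursors c1@0 c2@1, authorship ....
After op 3 (insert('u')): buffer="urupwa" (len 6), cursors c1@1 c2@3, authorship 1.2...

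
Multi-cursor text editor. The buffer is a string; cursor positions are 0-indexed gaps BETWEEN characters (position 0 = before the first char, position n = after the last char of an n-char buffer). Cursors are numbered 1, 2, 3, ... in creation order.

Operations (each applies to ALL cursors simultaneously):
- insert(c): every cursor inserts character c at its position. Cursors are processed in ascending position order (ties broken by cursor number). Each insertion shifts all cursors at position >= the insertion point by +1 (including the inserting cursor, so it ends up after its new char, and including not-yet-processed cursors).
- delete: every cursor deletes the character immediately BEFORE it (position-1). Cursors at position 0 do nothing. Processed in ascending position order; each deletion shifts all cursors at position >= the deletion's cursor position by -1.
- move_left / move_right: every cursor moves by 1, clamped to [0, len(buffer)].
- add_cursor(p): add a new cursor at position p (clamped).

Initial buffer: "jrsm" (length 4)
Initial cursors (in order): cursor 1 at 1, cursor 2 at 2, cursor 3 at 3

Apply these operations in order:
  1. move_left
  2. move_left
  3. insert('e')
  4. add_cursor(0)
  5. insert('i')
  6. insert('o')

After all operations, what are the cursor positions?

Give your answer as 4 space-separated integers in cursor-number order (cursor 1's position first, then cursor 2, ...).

Answer: 8 8 12 2

Derivation:
After op 1 (move_left): buffer="jrsm" (len 4), cursors c1@0 c2@1 c3@2, authorship ....
After op 2 (move_left): buffer="jrsm" (len 4), cursors c1@0 c2@0 c3@1, authorship ....
After op 3 (insert('e')): buffer="eejersm" (len 7), cursors c1@2 c2@2 c3@4, authorship 12.3...
After op 4 (add_cursor(0)): buffer="eejersm" (len 7), cursors c4@0 c1@2 c2@2 c3@4, authorship 12.3...
After op 5 (insert('i')): buffer="ieeiijeirsm" (len 11), cursors c4@1 c1@5 c2@5 c3@8, authorship 41212.33...
After op 6 (insert('o')): buffer="ioeeiioojeiorsm" (len 15), cursors c4@2 c1@8 c2@8 c3@12, authorship 44121212.333...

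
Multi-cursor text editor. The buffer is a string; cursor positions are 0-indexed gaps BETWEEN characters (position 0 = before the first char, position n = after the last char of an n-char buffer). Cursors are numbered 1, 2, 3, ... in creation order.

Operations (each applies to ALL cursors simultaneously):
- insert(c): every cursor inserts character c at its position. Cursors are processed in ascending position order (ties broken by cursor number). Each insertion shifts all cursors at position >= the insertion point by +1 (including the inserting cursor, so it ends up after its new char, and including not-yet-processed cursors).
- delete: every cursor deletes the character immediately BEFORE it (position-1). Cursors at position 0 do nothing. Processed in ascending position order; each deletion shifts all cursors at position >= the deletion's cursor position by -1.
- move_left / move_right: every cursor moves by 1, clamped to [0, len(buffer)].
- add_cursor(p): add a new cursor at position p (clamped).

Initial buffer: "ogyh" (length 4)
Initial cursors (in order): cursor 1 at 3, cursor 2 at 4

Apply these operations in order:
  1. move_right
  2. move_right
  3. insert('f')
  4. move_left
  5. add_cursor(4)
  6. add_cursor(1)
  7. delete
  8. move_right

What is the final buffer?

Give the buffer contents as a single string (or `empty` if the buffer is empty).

After op 1 (move_right): buffer="ogyh" (len 4), cursors c1@4 c2@4, authorship ....
After op 2 (move_right): buffer="ogyh" (len 4), cursors c1@4 c2@4, authorship ....
After op 3 (insert('f')): buffer="ogyhff" (len 6), cursors c1@6 c2@6, authorship ....12
After op 4 (move_left): buffer="ogyhff" (len 6), cursors c1@5 c2@5, authorship ....12
After op 5 (add_cursor(4)): buffer="ogyhff" (len 6), cursors c3@4 c1@5 c2@5, authorship ....12
After op 6 (add_cursor(1)): buffer="ogyhff" (len 6), cursors c4@1 c3@4 c1@5 c2@5, authorship ....12
After op 7 (delete): buffer="gf" (len 2), cursors c4@0 c1@1 c2@1 c3@1, authorship .2
After op 8 (move_right): buffer="gf" (len 2), cursors c4@1 c1@2 c2@2 c3@2, authorship .2

Answer: gf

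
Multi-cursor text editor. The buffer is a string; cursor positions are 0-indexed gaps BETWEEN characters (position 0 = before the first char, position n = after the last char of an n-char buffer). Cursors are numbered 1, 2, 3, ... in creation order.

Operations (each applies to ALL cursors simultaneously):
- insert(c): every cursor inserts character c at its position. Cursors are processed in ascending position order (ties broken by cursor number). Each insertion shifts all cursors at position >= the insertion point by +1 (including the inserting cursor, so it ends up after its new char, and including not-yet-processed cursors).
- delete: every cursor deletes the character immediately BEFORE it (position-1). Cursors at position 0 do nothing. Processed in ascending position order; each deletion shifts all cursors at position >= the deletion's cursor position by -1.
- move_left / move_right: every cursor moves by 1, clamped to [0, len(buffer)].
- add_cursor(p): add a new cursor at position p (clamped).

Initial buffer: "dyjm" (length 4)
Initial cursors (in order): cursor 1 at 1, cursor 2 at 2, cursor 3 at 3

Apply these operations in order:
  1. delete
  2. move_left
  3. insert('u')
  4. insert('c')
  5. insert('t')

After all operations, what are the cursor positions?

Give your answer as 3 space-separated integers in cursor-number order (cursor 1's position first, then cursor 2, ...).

Answer: 9 9 9

Derivation:
After op 1 (delete): buffer="m" (len 1), cursors c1@0 c2@0 c3@0, authorship .
After op 2 (move_left): buffer="m" (len 1), cursors c1@0 c2@0 c3@0, authorship .
After op 3 (insert('u')): buffer="uuum" (len 4), cursors c1@3 c2@3 c3@3, authorship 123.
After op 4 (insert('c')): buffer="uuucccm" (len 7), cursors c1@6 c2@6 c3@6, authorship 123123.
After op 5 (insert('t')): buffer="uuuccctttm" (len 10), cursors c1@9 c2@9 c3@9, authorship 123123123.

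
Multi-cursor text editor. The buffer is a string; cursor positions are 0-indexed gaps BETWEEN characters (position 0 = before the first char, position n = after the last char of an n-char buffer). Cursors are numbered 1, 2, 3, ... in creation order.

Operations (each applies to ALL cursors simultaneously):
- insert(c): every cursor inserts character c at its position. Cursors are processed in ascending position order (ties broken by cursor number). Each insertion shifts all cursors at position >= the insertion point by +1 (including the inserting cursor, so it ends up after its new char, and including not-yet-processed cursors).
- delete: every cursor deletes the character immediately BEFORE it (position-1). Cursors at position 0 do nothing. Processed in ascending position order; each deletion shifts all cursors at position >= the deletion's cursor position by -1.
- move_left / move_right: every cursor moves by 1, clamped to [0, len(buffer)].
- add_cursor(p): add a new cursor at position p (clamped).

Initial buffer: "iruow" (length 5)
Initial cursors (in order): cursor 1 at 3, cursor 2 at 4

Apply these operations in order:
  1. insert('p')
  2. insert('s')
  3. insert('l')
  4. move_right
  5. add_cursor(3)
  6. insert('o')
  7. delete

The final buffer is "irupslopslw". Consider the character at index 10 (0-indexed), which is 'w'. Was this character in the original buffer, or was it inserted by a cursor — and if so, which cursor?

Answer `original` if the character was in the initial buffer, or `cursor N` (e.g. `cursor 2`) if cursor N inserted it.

After op 1 (insert('p')): buffer="irupopw" (len 7), cursors c1@4 c2@6, authorship ...1.2.
After op 2 (insert('s')): buffer="irupsopsw" (len 9), cursors c1@5 c2@8, authorship ...11.22.
After op 3 (insert('l')): buffer="irupslopslw" (len 11), cursors c1@6 c2@10, authorship ...111.222.
After op 4 (move_right): buffer="irupslopslw" (len 11), cursors c1@7 c2@11, authorship ...111.222.
After op 5 (add_cursor(3)): buffer="irupslopslw" (len 11), cursors c3@3 c1@7 c2@11, authorship ...111.222.
After op 6 (insert('o')): buffer="iruopsloopslwo" (len 14), cursors c3@4 c1@9 c2@14, authorship ...3111.1222.2
After op 7 (delete): buffer="irupslopslw" (len 11), cursors c3@3 c1@7 c2@11, authorship ...111.222.
Authorship (.=original, N=cursor N): . . . 1 1 1 . 2 2 2 .
Index 10: author = original

Answer: original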